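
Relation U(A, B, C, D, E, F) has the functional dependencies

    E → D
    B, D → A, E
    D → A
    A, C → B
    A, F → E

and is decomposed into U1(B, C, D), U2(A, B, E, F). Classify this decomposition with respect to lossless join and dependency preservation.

lossy and not dependency-preserving

Lossless test: (B)⁺ = {B}, which is a superkey of neither fragment — lossy.
Dependency preservation: the restricted closure of {E} across the fragments never reaches {D}, so E → D cannot be enforced without a join — not preserved.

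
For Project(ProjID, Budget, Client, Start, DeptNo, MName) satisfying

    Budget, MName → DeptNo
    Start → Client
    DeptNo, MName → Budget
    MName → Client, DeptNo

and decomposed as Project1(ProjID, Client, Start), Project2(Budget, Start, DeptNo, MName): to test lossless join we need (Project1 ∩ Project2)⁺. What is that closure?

Client, Start

Project1 ∩ Project2 = {Start}.
Start → Client applies, adding Client
Closure: {Client, Start}.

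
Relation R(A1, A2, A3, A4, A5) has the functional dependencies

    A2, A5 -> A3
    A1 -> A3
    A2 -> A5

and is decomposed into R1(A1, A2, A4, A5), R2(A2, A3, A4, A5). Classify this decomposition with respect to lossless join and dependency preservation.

lossless but not dependency-preserving

Lossless test: (A2, A4, A5)⁺ = {A2, A3, A4, A5}, which contains all of one fragment — lossless.
Dependency preservation: the restricted closure of {A1} across the fragments never reaches {A3}, so A1 → A3 cannot be enforced without a join — not preserved.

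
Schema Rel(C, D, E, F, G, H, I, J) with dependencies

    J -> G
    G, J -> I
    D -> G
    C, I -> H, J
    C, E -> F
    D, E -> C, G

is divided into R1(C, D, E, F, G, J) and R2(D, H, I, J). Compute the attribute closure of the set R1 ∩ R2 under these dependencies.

D, G, I, J

R1 ∩ R2 = {D, J}.
J → G applies, adding G
G, J → I applies, adding I
Closure: {D, G, I, J}.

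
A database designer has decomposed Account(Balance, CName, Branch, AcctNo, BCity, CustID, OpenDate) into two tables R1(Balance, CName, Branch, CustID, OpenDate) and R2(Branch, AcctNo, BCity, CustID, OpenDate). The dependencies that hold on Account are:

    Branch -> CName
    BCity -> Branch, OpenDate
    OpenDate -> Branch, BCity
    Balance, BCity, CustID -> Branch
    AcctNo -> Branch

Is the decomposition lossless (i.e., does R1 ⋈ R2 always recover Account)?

No

Common attributes: R1 ∩ R2 = {Branch, CustID, OpenDate}.
Closure of {Branch, CustID, OpenDate}: Branch → CName applies, adding CName; OpenDate → Branch, BCity applies, adding BCity. So (Branch, CustID, OpenDate)⁺ = {CName, Branch, BCity, CustID, OpenDate}.
The closure contains neither all of R1 = {Balance, CName, Branch, CustID, OpenDate} nor all of R2 = {Branch, AcctNo, BCity, CustID, OpenDate}, so the common attributes are not a superkey of either fragment. The join is lossy.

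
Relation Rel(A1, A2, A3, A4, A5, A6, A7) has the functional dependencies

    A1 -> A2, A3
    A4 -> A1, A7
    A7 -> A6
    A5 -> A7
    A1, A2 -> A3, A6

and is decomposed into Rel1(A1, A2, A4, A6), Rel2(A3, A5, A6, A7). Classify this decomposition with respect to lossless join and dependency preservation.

Lossless test: (A6)⁺ = {A6}, which is a superkey of neither fragment — lossy.
Dependency preservation: the restricted closure of {A1} across the fragments never reaches {A2, A3}, so A1 → A2, A3 cannot be enforced without a join — not preserved.

lossy and not dependency-preserving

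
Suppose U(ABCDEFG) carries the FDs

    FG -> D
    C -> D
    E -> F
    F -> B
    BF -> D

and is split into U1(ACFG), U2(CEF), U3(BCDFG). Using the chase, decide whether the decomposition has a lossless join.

Chase test. Columns are ABCDEFG; row i has aⱼ where attribute j ∈ Ui, else bᵢⱼ.
Initial tableau (one row per fragment):
  row 1: a1 b12 a3 b14 b15 a6 a7
  row 2: b21 b22 a3 b24 a5 a6 b27
  row 3: b31 a2 a3 a4 b35 a6 a7
Rows 1 and 3 agree on FG; apply FG→D and equate their D entries.
Rows 1 and 2 agree on C; apply C→D and equate their D entries.
Rows 1 and 2 agree on F; apply F→B and equate their B entries.
Rows 1 and 3 agree on F; apply F→B and equate their B entries.
No row becomes fully distinguished — the join is lossy.

No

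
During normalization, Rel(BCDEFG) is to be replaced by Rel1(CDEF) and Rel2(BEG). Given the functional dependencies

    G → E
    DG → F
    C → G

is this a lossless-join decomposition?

Common attributes: Rel1 ∩ Rel2 = {E}.
No dependency enlarges {E}, so (E)⁺ = {E}.
The closure contains neither all of Rel1 = {CDEF} nor all of Rel2 = {BEG}, so the common attributes are not a superkey of either fragment. The join is lossy.

No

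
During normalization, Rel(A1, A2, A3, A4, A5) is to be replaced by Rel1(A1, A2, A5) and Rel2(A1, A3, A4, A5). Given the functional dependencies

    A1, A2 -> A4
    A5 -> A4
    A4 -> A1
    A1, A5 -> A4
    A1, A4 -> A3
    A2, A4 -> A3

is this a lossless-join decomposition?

Common attributes: Rel1 ∩ Rel2 = {A1, A5}.
Closure of {A1, A5}: A5 → A4 applies, adding A4; A1, A4 → A3 applies, adding A3. So (A1, A5)⁺ = {A1, A3, A4, A5}.
This closure contains every attribute of Rel2, so Rel1 ∩ Rel2 → Rel2. The join is lossless.

Yes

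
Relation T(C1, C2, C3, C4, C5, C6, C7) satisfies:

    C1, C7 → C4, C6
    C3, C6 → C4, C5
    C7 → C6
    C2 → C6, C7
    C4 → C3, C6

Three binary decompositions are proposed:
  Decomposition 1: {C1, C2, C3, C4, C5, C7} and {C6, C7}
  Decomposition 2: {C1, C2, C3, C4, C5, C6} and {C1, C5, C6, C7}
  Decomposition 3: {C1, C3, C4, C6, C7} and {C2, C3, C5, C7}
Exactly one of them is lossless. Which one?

Decomposition 1

Decomposition 1: common = {C7}, closure = {C6, C7} → lossless.
Decomposition 2: common = {C1, C5, C6}, closure = {C1, C5, C6} → lossy.
Decomposition 3: common = {C3, C7}, closure = {C3, C4, C5, C6, C7} → lossy.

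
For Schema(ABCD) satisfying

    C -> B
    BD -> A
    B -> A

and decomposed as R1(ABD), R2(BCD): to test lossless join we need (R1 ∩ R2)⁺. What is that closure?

ABD

R1 ∩ R2 = {BD}.
BD → A applies, adding A
Closure: {ABD}.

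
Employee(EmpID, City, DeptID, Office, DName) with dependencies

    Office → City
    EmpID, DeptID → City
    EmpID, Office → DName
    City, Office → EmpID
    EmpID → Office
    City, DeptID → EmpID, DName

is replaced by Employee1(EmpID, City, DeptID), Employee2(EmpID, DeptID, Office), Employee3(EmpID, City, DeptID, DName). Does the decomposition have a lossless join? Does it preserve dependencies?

Lossless test (chase): Rows 1 and 2 agree on EmpID, DeptID; apply EmpID, DeptID→City and equate their City entries. Rows 1 and 2 agree on EmpID; apply EmpID→Office and equate their Office entries. Rows 1 and 3 agree on EmpID; apply EmpID→Office and equate their Office entries. Rows 1 and 2 agree on City, DeptID; apply City, DeptID→EmpID, DName and equate their EmpID, DName entries. Rows 1 and 3 agree on City, DeptID; apply City, DeptID→EmpID, DName and equate their EmpID, DName entries. Row 1 is now all distinguished symbols — the join is lossless.
Dependency preservation: Office → City; EmpID, Office → DName; City, Office → EmpID are not contained in any single fragment, but the restricted closure of each left-hand side across the fragments still reaches the right-hand side; the remaining FDs each lie inside some fragment. All dependencies are preserved.

lossless and dependency-preserving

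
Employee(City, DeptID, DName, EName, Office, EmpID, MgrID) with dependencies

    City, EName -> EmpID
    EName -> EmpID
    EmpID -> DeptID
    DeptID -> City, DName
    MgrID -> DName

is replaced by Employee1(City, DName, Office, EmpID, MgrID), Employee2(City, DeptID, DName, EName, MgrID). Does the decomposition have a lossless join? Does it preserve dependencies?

lossy and not dependency-preserving

Lossless test: (City, DName, MgrID)⁺ = {City, DName, MgrID}, which is a superkey of neither fragment — lossy.
Dependency preservation: the restricted closure of {City, EName} across the fragments never reaches {EmpID}, so City, EName → EmpID cannot be enforced without a join — not preserved.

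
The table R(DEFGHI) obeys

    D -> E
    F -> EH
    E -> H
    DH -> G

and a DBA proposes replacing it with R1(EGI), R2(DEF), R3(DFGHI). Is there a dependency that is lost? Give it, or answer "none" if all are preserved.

E -> H

Check E → H: no single fragment contains all of {EH}, and the restricted closure of {E} across the fragments never reaches {H}.
D → E is preserved.
F → EH is preserved.
DH → G is preserved.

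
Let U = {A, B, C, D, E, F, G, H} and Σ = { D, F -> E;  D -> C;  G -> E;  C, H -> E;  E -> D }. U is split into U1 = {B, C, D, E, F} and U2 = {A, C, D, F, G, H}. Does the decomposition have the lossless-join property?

Common attributes: U1 ∩ U2 = {C, D, F}.
Closure of {C, D, F}: D, F → E applies, adding E. So (C, D, F)⁺ = {C, D, E, F}.
The closure contains neither all of U1 = {B, C, D, E, F} nor all of U2 = {A, C, D, F, G, H}, so the common attributes are not a superkey of either fragment. The join is lossy.

No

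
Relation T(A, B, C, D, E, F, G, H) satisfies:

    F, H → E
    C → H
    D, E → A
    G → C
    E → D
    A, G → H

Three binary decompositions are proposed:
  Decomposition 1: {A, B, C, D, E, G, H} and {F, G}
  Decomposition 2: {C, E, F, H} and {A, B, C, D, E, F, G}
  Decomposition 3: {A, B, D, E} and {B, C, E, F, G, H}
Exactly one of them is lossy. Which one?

Decomposition 1

Decomposition 1: common = {G}, closure = {C, G, H} → lossy.
Decomposition 2: common = {C, E, F}, closure = {A, C, D, E, F, H} → lossless.
Decomposition 3: common = {B, E}, closure = {A, B, D, E} → lossless.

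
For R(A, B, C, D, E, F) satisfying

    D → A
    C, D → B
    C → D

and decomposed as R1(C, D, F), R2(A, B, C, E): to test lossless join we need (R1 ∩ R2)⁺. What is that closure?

R1 ∩ R2 = {C}.
C → D applies, adding D
D → A applies, adding A
C, D → B applies, adding B
Closure: {A, B, C, D}.

A, B, C, D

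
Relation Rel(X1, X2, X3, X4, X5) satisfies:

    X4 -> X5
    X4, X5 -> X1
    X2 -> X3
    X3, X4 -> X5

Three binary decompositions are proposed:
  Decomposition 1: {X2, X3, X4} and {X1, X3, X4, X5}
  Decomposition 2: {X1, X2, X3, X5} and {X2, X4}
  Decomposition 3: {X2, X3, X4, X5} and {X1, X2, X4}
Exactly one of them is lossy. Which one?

Decomposition 1: common = {X3, X4}, closure = {X1, X3, X4, X5} → lossless.
Decomposition 2: common = {X2}, closure = {X2, X3} → lossy.
Decomposition 3: common = {X2, X4}, closure = {X1, X2, X3, X4, X5} → lossless.

Decomposition 2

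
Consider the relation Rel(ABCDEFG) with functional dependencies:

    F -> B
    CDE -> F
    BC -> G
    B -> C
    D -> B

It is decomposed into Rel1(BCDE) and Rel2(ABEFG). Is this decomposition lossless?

Common attributes: Rel1 ∩ Rel2 = {BE}.
Closure of {BE}: B → C applies, adding C; BC → G applies, adding G. So (BE)⁺ = {BCEG}.
The closure contains neither all of Rel1 = {BCDE} nor all of Rel2 = {ABEFG}, so the common attributes are not a superkey of either fragment. The join is lossy.

No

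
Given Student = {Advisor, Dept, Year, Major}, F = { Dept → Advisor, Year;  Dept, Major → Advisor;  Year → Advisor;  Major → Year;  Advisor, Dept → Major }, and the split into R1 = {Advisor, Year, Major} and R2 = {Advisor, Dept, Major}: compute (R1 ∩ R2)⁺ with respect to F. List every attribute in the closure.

Advisor, Year, Major

R1 ∩ R2 = {Advisor, Major}.
Major → Year applies, adding Year
Closure: {Advisor, Year, Major}.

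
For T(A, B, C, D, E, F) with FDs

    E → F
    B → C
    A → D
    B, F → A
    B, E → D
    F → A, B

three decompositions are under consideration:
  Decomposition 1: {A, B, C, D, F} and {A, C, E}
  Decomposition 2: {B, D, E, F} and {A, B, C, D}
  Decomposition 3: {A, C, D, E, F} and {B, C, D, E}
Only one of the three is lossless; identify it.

Decomposition 3

Decomposition 1: common = {A, C}, closure = {A, C, D} → lossy.
Decomposition 2: common = {B, D}, closure = {B, C, D} → lossy.
Decomposition 3: common = {C, D, E}, closure = {A, B, C, D, E, F} → lossless.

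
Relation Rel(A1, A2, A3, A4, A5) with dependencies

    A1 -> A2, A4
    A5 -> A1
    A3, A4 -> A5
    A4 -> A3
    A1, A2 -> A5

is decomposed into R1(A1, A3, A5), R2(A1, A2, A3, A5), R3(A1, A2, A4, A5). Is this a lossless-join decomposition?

Chase test. Columns are A1, A2, A3, A4, A5; row i has aⱼ where attribute j ∈ Ri, else bᵢⱼ.
Initial tableau (one row per fragment):
  row 1: a1 b12 a3 b14 a5
  row 2: a1 a2 a3 b24 a5
  row 3: a1 a2 b33 a4 a5
Rows 1 and 2 agree on A1; apply A1→A2, A4 and equate their A2, A4 entries.
Rows 1 and 3 agree on A1; apply A1→A2, A4 and equate their A2, A4 entries.
Rows 1 and 3 agree on A4; apply A4→A3 and equate their A3 entries.
Row 1 is now all distinguished symbols — the join is lossless.

Yes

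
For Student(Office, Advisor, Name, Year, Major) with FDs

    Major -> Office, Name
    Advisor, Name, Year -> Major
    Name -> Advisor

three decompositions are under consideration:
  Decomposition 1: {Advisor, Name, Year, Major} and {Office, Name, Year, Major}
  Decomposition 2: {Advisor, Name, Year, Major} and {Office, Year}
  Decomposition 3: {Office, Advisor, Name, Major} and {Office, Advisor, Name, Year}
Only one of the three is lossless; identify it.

Decomposition 1

Decomposition 1: common = {Name, Year, Major}, closure = {Office, Advisor, Name, Year, Major} → lossless.
Decomposition 2: common = {Year}, closure = {Year} → lossy.
Decomposition 3: common = {Office, Advisor, Name}, closure = {Office, Advisor, Name} → lossy.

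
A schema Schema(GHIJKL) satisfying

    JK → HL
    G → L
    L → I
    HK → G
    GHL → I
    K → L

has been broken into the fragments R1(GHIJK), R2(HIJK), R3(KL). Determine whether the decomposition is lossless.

Yes

Chase test. Columns are GHIJKL; row i has aⱼ where attribute j ∈ Ri, else bᵢⱼ.
Initial tableau (one row per fragment):
  row 1: a1 a2 a3 a4 a5 b16
  row 2: b21 a2 a3 a4 a5 b26
  row 3: b31 b32 b33 b34 a5 a6
Rows 1 and 2 agree on JK; apply JK→HL and equate their HL entries.
Rows 1 and 2 agree on HK; apply HK→G and equate their G entries.
Rows 1 and 3 agree on K; apply K→L and equate their L entries.
Rows 1 and 3 agree on L; apply L→I and equate their I entries.
Row 1 is now all distinguished symbols — the join is lossless.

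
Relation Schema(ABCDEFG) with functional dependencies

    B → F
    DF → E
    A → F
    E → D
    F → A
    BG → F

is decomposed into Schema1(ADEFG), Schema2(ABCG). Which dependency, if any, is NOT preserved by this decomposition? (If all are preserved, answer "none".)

none

B → F: restricted closure across fragments reaches F.
DF → E lies within Schema1.
A → F lies within Schema1.
E → D lies within Schema1.
F → A lies within Schema1.
BG → F: restricted closure across fragments reaches F.
Every dependency is enforceable on the fragments, so the decomposition is dependency-preserving.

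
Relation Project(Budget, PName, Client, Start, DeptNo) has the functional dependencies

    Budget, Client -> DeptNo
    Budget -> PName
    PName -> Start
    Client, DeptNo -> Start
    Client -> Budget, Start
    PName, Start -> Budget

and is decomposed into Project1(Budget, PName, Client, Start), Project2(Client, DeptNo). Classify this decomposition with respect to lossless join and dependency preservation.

Lossless test: (Client)⁺ = {Budget, PName, Client, Start, DeptNo}, which contains all of one fragment — lossless.
Dependency preservation: Budget, Client → DeptNo; Client, DeptNo → Start are not contained in any single fragment, but the restricted closure of each left-hand side across the fragments still reaches the right-hand side; the remaining FDs each lie inside some fragment. All dependencies are preserved.

lossless and dependency-preserving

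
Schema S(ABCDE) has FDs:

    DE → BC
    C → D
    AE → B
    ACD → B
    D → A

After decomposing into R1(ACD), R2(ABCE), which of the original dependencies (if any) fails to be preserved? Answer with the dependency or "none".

DE → BC

Check DE → BC: no single fragment contains all of {BCDE}, and the restricted closure of {DE} across the fragments never reaches {BC}.
C → D is preserved.
AE → B is preserved.
ACD → B is preserved.
D → A is preserved.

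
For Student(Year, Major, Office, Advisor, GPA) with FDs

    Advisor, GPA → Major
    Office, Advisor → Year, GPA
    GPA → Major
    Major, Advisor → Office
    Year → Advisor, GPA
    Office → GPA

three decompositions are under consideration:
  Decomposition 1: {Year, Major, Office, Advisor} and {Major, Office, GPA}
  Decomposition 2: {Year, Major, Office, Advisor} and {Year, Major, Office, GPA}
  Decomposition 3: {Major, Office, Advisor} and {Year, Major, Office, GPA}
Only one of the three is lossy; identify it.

Decomposition 3

Decomposition 1: common = {Major, Office}, closure = {Major, Office, GPA} → lossless.
Decomposition 2: common = {Year, Major, Office}, closure = {Year, Major, Office, Advisor, GPA} → lossless.
Decomposition 3: common = {Major, Office}, closure = {Major, Office, GPA} → lossy.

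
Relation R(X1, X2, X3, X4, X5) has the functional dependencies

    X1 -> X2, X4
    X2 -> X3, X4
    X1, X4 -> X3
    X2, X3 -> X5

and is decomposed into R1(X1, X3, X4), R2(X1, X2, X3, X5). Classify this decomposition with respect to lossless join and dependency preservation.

lossless but not dependency-preserving

Lossless test: (X1, X3)⁺ = {X1, X2, X3, X4, X5}, which contains all of one fragment — lossless.
Dependency preservation: the restricted closure of {X2} across the fragments never reaches {X3, X4}, so X2 → X3, X4 cannot be enforced without a join — not preserved.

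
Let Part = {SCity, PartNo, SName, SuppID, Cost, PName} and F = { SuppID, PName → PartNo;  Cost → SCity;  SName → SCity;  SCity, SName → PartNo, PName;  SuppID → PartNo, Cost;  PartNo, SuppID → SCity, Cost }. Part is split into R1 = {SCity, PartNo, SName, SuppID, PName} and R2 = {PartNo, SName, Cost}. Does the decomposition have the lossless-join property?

No

Common attributes: R1 ∩ R2 = {PartNo, SName}.
Closure of {PartNo, SName}: SName → SCity applies, adding SCity; SCity, SName → PartNo, PName applies, adding PName. So (PartNo, SName)⁺ = {SCity, PartNo, SName, PName}.
The closure contains neither all of R1 = {SCity, PartNo, SName, SuppID, PName} nor all of R2 = {PartNo, SName, Cost}, so the common attributes are not a superkey of either fragment. The join is lossy.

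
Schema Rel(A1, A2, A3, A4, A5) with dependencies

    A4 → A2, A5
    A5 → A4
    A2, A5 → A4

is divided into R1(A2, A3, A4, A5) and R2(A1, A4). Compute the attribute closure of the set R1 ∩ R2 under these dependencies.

R1 ∩ R2 = {A4}.
A4 → A2, A5 applies, adding A2, A5
Closure: {A2, A4, A5}.

A2, A4, A5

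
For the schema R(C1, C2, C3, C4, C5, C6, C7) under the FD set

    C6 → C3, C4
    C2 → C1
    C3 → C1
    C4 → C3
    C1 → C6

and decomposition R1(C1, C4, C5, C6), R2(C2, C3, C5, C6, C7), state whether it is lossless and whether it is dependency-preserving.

Lossless test: (C5, C6)⁺ = {C1, C3, C4, C5, C6}, which contains all of one fragment — lossless.
Dependency preservation: C6 → C3, C4; C2 → C1; C3 → C1; C4 → C3 are not contained in any single fragment, but the restricted closure of each left-hand side across the fragments still reaches the right-hand side; the remaining FDs each lie inside some fragment. All dependencies are preserved.

lossless and dependency-preserving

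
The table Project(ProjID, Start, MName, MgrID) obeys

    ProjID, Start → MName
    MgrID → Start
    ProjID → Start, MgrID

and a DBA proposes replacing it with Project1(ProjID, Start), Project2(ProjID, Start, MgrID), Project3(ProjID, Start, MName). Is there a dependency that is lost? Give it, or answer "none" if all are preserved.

none

ProjID, Start → MName lies within Project3.
MgrID → Start lies within Project2.
ProjID → Start, MgrID lies within Project2.
Every dependency is enforceable on the fragments, so the decomposition is dependency-preserving.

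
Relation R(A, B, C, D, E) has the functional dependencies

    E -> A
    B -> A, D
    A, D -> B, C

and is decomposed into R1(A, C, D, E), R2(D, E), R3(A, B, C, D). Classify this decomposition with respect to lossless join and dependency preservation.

lossless and dependency-preserving

Lossless test (chase): Rows 1 and 2 agree on E; apply E→A and equate their A entries. Rows 1 and 2 agree on A, D; apply A, D→B, C and equate their B, C entries. Rows 1 and 3 agree on A, D; apply A, D→B, C and equate their B, C entries. Row 1 is now all distinguished symbols — the join is lossless.
Dependency preservation: every FD's attributes lie within a single fragment, so each can be enforced locally — preserved.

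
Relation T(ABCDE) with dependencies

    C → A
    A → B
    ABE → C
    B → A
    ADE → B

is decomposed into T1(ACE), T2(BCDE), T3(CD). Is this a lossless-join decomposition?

Chase test. Columns are ABCDE; row i has aⱼ where attribute j ∈ Ti, else bᵢⱼ.
Initial tableau (one row per fragment):
  row 1: a1 b12 a3 b14 a5
  row 2: b21 a2 a3 a4 a5
  row 3: b31 b32 a3 a4 b35
Rows 1 and 2 agree on C; apply C→A and equate their A entries.
Rows 1 and 3 agree on C; apply C→A and equate their A entries.
Rows 1 and 2 agree on A; apply A→B and equate their B entries.
Rows 1 and 3 agree on A; apply A→B and equate their B entries.
Row 2 is now all distinguished symbols — the join is lossless.

Yes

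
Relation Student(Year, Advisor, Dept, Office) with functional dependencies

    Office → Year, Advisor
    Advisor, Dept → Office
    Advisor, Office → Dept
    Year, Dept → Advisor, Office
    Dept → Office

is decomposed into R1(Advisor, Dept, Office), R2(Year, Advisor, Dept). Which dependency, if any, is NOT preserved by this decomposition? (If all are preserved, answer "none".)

none

Office → Year, Advisor: restricted closure across fragments reaches Year, Advisor.
Advisor, Dept → Office lies within R1.
Advisor, Office → Dept lies within R1.
Year, Dept → Advisor, Office: restricted closure across fragments reaches Advisor, Office.
Dept → Office lies within R1.
Every dependency is enforceable on the fragments, so the decomposition is dependency-preserving.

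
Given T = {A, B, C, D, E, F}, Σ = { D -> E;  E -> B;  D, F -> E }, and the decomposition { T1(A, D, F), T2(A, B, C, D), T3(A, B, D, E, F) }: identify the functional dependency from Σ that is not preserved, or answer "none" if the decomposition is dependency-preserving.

D → E lies within T3.
E → B lies within T3.
D, F → E lies within T3.
Every dependency is enforceable on the fragments, so the decomposition is dependency-preserving.

none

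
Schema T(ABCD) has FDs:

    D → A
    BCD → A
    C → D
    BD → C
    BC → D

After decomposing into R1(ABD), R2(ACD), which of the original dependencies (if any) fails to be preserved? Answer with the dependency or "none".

Check BD → C: no single fragment contains all of {BCD}, and the restricted closure of {BD} across the fragments never reaches {C}.
D → A is preserved.
BCD → A is preserved.
C → D is preserved.
BC → D is preserved.

BD → C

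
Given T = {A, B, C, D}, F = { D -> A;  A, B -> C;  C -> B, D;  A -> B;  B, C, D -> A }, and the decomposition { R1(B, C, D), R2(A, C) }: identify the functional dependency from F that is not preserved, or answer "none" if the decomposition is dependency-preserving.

none

D → A: restricted closure across fragments reaches A.
A, B → C: restricted closure across fragments reaches C.
C → B, D lies within R1.
A → B: restricted closure across fragments reaches B.
B, C, D → A: restricted closure across fragments reaches A.
Every dependency is enforceable on the fragments, so the decomposition is dependency-preserving.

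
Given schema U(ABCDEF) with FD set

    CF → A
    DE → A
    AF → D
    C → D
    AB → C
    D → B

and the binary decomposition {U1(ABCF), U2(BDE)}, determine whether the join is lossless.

No

Common attributes: U1 ∩ U2 = {B}.
No dependency enlarges {B}, so (B)⁺ = {B}.
The closure contains neither all of U1 = {ABCF} nor all of U2 = {BDE}, so the common attributes are not a superkey of either fragment. The join is lossy.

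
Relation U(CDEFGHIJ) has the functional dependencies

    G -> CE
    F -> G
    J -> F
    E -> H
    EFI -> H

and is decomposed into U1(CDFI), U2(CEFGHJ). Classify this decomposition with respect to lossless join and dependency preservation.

Lossless test: (CF)⁺ = {CEFGH}, which is a superkey of neither fragment — lossy.
Dependency preservation: EFI → H is not contained in any single fragment, but the restricted closure of its left-hand side across the fragments still reaches the right-hand side; the remaining FDs each lie inside some fragment. All dependencies are preserved.

lossy but dependency-preserving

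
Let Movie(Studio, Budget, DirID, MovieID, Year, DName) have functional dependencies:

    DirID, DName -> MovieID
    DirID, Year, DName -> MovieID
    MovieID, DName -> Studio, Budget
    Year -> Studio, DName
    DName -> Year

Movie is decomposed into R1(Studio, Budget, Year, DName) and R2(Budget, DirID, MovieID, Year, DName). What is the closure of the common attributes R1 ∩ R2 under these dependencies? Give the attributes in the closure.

Studio, Budget, Year, DName

R1 ∩ R2 = {Budget, Year, DName}.
Year → Studio, DName applies, adding Studio
Closure: {Studio, Budget, Year, DName}.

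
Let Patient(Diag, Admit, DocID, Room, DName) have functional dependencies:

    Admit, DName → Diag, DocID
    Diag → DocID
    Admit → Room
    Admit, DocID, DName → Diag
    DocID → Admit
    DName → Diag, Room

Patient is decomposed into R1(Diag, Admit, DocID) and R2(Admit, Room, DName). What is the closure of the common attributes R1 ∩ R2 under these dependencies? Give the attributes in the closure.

Admit, Room

R1 ∩ R2 = {Admit}.
Admit → Room applies, adding Room
Closure: {Admit, Room}.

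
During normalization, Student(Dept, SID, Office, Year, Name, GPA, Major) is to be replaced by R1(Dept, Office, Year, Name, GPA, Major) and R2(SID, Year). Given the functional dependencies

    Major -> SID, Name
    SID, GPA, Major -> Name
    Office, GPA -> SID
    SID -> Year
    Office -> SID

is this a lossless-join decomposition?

No

Common attributes: R1 ∩ R2 = {Year}.
No dependency enlarges {Year}, so (Year)⁺ = {Year}.
The closure contains neither all of R1 = {Dept, Office, Year, Name, GPA, Major} nor all of R2 = {SID, Year}, so the common attributes are not a superkey of either fragment. The join is lossy.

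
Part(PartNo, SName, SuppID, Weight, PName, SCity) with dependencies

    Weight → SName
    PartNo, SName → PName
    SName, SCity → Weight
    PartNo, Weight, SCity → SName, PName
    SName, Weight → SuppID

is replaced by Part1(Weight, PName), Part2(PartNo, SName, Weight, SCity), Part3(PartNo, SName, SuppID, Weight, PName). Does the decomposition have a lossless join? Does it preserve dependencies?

lossless and dependency-preserving

Lossless test (chase): Rows 1 and 2 agree on Weight; apply Weight→SName and equate their SName entries. Rows 2 and 3 agree on PartNo, SName; apply PartNo, SName→PName and equate their PName entries. Rows 1 and 2 agree on SName, Weight; apply SName, Weight→SuppID and equate their SuppID entries. Rows 1 and 3 agree on SName, Weight; apply SName, Weight→SuppID and equate their SuppID entries. Row 2 is now all distinguished symbols — the join is lossless.
Dependency preservation: PartNo, Weight, SCity → SName, PName is not contained in any single fragment, but the restricted closure of its left-hand side across the fragments still reaches the right-hand side; the remaining FDs each lie inside some fragment. All dependencies are preserved.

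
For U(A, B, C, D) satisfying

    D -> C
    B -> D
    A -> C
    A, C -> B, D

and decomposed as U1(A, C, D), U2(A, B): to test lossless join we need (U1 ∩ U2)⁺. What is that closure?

A, B, C, D

U1 ∩ U2 = {A}.
A → C applies, adding C
A, C → B, D applies, adding B, D
Closure: {A, B, C, D}.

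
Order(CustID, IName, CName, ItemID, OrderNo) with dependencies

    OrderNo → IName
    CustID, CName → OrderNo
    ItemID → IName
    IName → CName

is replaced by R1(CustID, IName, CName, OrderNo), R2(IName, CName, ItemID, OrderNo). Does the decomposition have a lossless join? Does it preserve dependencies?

Lossless test: (IName, CName, OrderNo)⁺ = {IName, CName, OrderNo}, which is a superkey of neither fragment — lossy.
Dependency preservation: every FD's attributes lie within a single fragment, so each can be enforced locally — preserved.

lossy but dependency-preserving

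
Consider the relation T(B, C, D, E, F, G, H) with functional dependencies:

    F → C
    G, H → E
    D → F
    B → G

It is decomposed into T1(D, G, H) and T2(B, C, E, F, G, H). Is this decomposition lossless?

Common attributes: T1 ∩ T2 = {G, H}.
Closure of {G, H}: G, H → E applies, adding E. So (G, H)⁺ = {E, G, H}.
The closure contains neither all of T1 = {D, G, H} nor all of T2 = {B, C, E, F, G, H}, so the common attributes are not a superkey of either fragment. The join is lossy.

No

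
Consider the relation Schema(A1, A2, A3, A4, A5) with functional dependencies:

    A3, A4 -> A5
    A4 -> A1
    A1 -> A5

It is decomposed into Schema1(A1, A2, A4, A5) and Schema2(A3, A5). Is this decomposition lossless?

No

Common attributes: Schema1 ∩ Schema2 = {A5}.
No dependency enlarges {A5}, so (A5)⁺ = {A5}.
The closure contains neither all of Schema1 = {A1, A2, A4, A5} nor all of Schema2 = {A3, A5}, so the common attributes are not a superkey of either fragment. The join is lossy.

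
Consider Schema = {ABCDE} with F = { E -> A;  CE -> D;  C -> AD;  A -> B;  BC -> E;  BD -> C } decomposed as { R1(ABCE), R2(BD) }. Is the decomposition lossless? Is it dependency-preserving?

lossy and not dependency-preserving

Lossless test: (B)⁺ = {B}, which is a superkey of neither fragment — lossy.
Dependency preservation: the restricted closure of {CE} across the fragments never reaches {D}, so CE → D cannot be enforced without a join — not preserved.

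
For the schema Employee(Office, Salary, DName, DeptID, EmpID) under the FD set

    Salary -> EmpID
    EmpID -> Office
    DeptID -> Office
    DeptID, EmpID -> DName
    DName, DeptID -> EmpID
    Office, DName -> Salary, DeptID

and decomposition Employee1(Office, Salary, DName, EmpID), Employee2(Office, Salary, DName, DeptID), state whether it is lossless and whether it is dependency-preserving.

Lossless test: (Office, Salary, DName)⁺ = {Office, Salary, DName, DeptID, EmpID}, which contains all of one fragment — lossless.
Dependency preservation: the restricted closure of {DeptID, EmpID} across the fragments never reaches {DName}, so DeptID, EmpID → DName cannot be enforced without a join — not preserved.

lossless but not dependency-preserving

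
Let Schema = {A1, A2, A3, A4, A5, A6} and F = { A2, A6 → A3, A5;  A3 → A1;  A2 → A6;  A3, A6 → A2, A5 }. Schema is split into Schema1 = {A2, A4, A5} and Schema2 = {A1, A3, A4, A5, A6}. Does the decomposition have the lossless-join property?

Common attributes: Schema1 ∩ Schema2 = {A4, A5}.
No dependency enlarges {A4, A5}, so (A4, A5)⁺ = {A4, A5}.
The closure contains neither all of Schema1 = {A2, A4, A5} nor all of Schema2 = {A1, A3, A4, A5, A6}, so the common attributes are not a superkey of either fragment. The join is lossy.

No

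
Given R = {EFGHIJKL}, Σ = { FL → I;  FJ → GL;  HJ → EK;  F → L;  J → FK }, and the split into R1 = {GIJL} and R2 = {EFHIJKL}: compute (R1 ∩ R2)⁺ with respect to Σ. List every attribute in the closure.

FGIJKL

R1 ∩ R2 = {IJL}.
J → FK applies, adding FK
FJ → GL applies, adding G
Closure: {FGIJKL}.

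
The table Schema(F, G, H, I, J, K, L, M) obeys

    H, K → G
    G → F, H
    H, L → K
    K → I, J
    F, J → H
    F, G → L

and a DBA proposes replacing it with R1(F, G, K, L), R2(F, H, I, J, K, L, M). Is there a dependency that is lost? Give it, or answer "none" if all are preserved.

none

H, K → G: restricted closure across fragments reaches G.
G → F, H: restricted closure across fragments reaches F, H.
H, L → K lies within R2.
K → I, J lies within R2.
F, J → H lies within R2.
F, G → L lies within R1.
Every dependency is enforceable on the fragments, so the decomposition is dependency-preserving.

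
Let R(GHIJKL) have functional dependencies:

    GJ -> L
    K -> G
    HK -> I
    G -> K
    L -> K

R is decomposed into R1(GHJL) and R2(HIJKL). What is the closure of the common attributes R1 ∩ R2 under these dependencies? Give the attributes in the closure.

GHIJKL

R1 ∩ R2 = {HJL}.
L → K applies, adding K
K → G applies, adding G
HK → I applies, adding I
Closure: {GHIJKL}.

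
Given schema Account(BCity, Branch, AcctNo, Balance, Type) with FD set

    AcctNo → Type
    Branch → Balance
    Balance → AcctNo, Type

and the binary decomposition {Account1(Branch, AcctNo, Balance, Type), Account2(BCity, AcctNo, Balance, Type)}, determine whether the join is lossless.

Common attributes: Account1 ∩ Account2 = {AcctNo, Balance, Type}.
No dependency enlarges {AcctNo, Balance, Type}, so (AcctNo, Balance, Type)⁺ = {AcctNo, Balance, Type}.
The closure contains neither all of Account1 = {Branch, AcctNo, Balance, Type} nor all of Account2 = {BCity, AcctNo, Balance, Type}, so the common attributes are not a superkey of either fragment. The join is lossy.

No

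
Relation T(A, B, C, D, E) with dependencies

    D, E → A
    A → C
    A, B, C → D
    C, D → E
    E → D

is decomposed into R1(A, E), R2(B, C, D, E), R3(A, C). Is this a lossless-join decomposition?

Chase test. Columns are A, B, C, D, E; row i has aⱼ where attribute j ∈ Ri, else bᵢⱼ.
Initial tableau (one row per fragment):
  row 1: a1 b12 b13 b14 a5
  row 2: b21 a2 a3 a4 a5
  row 3: a1 b32 a3 b34 b35
Rows 1 and 3 agree on A; apply A→C and equate their C entries.
Rows 1 and 2 agree on E; apply E→D and equate their D entries.
Rows 1 and 2 agree on D, E; apply D, E→A and equate their A entries.
Row 2 is now all distinguished symbols — the join is lossless.

Yes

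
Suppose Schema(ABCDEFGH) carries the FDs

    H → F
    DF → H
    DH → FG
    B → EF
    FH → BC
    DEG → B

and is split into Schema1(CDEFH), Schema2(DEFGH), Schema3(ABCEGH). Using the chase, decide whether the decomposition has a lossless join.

No

Chase test. Columns are ABCDEFGH; row i has aⱼ where attribute j ∈ Schemai, else bᵢⱼ.
Initial tableau (one row per fragment):
  row 1: b11 b12 a3 a4 a5 a6 b17 a8
  row 2: b21 b22 b23 a4 a5 a6 a7 a8
  row 3: a1 a2 a3 b34 a5 b36 a7 a8
Rows 1 and 3 agree on H; apply H→F and equate their F entries.
Rows 1 and 2 agree on DH; apply DH→FG and equate their FG entries.
Rows 1 and 2 agree on FH; apply FH→BC and equate their BC entries.
Rows 1 and 3 agree on FH; apply FH→BC and equate their BC entries.
No row becomes fully distinguished — the join is lossy.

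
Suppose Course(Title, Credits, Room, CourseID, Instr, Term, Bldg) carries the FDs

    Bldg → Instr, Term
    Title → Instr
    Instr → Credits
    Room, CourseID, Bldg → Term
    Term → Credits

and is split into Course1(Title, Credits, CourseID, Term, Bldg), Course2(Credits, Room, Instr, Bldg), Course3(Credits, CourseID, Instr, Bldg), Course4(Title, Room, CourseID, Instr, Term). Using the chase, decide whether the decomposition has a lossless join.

Chase test. Columns are Title, Credits, Room, CourseID, Instr, Term, Bldg; row i has aⱼ where attribute j ∈ Coursei, else bᵢⱼ.
Initial tableau (one row per fragment):
  row 1: a1 a2 b13 a4 b15 a6 a7
  row 2: b21 a2 a3 b24 a5 b26 a7
  row 3: b31 a2 b33 a4 a5 b36 a7
  row 4: a1 b42 a3 a4 a5 a6 b47
Rows 1 and 2 agree on Bldg; apply Bldg→Instr, Term and equate their Instr, Term entries.
Rows 1 and 3 agree on Bldg; apply Bldg→Instr, Term and equate their Instr, Term entries.
Rows 1 and 4 agree on Instr; apply Instr→Credits and equate their Credits entries.
No row becomes fully distinguished — the join is lossy.

No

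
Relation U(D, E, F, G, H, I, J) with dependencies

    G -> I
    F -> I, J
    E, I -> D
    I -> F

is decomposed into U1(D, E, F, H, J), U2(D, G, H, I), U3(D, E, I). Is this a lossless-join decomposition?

Chase test. Columns are D, E, F, G, H, I, J; row i has aⱼ where attribute j ∈ Ui, else bᵢⱼ.
Initial tableau (one row per fragment):
  row 1: a1 a2 a3 b14 a5 b16 a7
  row 2: a1 b22 b23 a4 a5 a6 b27
  row 3: a1 a2 b33 b34 b35 a6 b37
Rows 2 and 3 agree on I; apply I→F and equate their F entries.
Rows 2 and 3 agree on F; apply F→I, J and equate their I, J entries.
No row becomes fully distinguished — the join is lossy.

No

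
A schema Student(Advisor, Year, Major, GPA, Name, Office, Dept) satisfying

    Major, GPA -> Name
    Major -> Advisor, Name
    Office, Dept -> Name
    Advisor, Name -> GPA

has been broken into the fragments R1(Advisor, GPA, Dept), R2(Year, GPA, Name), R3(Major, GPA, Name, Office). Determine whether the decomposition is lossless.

No

Chase test. Columns are Advisor, Year, Major, GPA, Name, Office, Dept; row i has aⱼ where attribute j ∈ Ri, else bᵢⱼ.
Initial tableau (one row per fragment):
  row 1: a1 b12 b13 a4 b15 b16 a7
  row 2: b21 a2 b23 a4 a5 b26 b27
  row 3: b31 b32 a3 a4 a5 a6 b37
No row becomes fully distinguished — the join is lossy.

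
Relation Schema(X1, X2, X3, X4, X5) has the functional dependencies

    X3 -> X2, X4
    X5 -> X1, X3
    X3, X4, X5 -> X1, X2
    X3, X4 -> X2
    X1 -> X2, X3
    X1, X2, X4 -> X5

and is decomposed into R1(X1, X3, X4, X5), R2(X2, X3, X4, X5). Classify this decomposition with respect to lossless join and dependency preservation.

Lossless test: (X3, X4, X5)⁺ = {X1, X2, X3, X4, X5}, which contains all of one fragment — lossless.
Dependency preservation: X3, X4, X5 → X1, X2; X1 → X2, X3; X1, X2, X4 → X5 are not contained in any single fragment, but the restricted closure of each left-hand side across the fragments still reaches the right-hand side; the remaining FDs each lie inside some fragment. All dependencies are preserved.

lossless and dependency-preserving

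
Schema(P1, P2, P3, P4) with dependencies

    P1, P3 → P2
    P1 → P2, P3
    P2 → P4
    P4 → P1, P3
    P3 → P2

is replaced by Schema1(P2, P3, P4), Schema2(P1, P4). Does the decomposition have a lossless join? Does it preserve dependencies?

lossless and dependency-preserving

Lossless test: (P4)⁺ = {P1, P2, P3, P4}, which contains all of one fragment — lossless.
Dependency preservation: P1, P3 → P2; P1 → P2, P3; P4 → P1, P3 are not contained in any single fragment, but the restricted closure of each left-hand side across the fragments still reaches the right-hand side; the remaining FDs each lie inside some fragment. All dependencies are preserved.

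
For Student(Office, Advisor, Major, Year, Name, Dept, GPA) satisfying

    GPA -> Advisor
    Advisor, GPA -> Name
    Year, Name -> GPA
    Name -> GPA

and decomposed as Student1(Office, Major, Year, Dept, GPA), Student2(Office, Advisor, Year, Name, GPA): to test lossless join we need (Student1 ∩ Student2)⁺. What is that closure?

Student1 ∩ Student2 = {Office, Year, GPA}.
GPA → Advisor applies, adding Advisor
Advisor, GPA → Name applies, adding Name
Closure: {Office, Advisor, Year, Name, GPA}.

Office, Advisor, Year, Name, GPA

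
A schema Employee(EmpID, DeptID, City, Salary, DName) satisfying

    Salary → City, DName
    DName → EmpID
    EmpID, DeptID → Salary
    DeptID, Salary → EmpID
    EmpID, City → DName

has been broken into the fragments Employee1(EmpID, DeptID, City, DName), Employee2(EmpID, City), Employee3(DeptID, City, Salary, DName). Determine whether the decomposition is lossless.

Yes

Chase test. Columns are EmpID, DeptID, City, Salary, DName; row i has aⱼ where attribute j ∈ Employeei, else bᵢⱼ.
Initial tableau (one row per fragment):
  row 1: a1 a2 a3 b14 a5
  row 2: a1 b22 a3 b24 b25
  row 3: b31 a2 a3 a4 a5
Rows 1 and 3 agree on DName; apply DName→EmpID and equate their EmpID entries.
Rows 1 and 3 agree on EmpID, DeptID; apply EmpID, DeptID→Salary and equate their Salary entries.
Rows 1 and 2 agree on EmpID, City; apply EmpID, City→DName and equate their DName entries.
Row 1 is now all distinguished symbols — the join is lossless.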